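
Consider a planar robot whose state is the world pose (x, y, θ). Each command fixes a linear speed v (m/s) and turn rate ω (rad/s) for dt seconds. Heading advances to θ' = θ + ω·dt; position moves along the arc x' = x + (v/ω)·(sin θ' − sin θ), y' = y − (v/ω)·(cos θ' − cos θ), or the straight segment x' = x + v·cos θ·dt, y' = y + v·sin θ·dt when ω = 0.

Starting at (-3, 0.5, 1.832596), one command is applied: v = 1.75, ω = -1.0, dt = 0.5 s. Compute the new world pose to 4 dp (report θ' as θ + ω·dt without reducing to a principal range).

θ' = 1.8326 + -1.0·0.5 = 1.3326
R = v/ω = 1.75/-1.0 = -1.7500
x' = -3 + -1.7500·(sin 1.3326 − sin 1.8326) = -3.0102
y' = 0.5 − -1.7500·(cos 1.3326 − cos 1.8326) = 1.3659

(-3.0102, 1.3659, 1.3326)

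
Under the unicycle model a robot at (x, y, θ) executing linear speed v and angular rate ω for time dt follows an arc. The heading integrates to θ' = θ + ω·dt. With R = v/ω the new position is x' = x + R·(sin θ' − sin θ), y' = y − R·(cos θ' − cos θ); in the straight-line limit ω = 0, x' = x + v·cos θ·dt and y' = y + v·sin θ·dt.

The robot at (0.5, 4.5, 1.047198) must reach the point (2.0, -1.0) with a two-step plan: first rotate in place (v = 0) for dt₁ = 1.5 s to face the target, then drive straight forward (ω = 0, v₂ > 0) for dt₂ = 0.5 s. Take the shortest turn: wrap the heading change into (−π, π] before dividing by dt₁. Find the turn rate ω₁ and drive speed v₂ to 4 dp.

heading to target = atan2(-1−4.5, 2−0.5) = -1.3045
Δθ = wrap(-1.3045 − 1.0472) = -2.3517; ω₁ = Δθ/dt₁ = -1.5678
distance = √((2−0.5)² + (-1−4.5)²) = 5.7009; v₂ = distance/dt₂ = 11.4018

ω₁ = -1.5678, v₂ = 11.4018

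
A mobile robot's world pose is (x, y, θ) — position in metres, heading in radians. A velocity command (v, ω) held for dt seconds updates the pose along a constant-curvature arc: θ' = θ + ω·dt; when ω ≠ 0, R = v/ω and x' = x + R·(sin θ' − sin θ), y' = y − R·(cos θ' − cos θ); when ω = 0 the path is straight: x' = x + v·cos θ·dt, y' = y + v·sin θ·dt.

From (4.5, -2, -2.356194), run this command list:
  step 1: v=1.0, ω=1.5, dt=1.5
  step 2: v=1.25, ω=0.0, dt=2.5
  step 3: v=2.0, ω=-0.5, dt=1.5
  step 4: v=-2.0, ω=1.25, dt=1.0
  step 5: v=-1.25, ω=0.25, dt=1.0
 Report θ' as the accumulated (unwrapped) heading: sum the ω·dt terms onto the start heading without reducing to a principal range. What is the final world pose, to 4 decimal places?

step 1: θ'=-0.1062 (R=0.6667) → pose (4.9007, -3.1343, -0.1062)
step 2: θ'=-0.1062 (straight) → pose (8.0081, -3.4655, -0.1062)
step 3: θ'=-0.8562 (R=-4.0000) → pose (10.6056, -4.8217, -0.8562)
step 4: θ'=0.3938 (R=-1.6000) → pose (8.7831, -4.3927, 0.3938)
step 5: θ'=0.6438 (R=-5.0000) → pose (7.7004, -5.0109, 0.6438)

(7.7004, -5.0109, 0.6438)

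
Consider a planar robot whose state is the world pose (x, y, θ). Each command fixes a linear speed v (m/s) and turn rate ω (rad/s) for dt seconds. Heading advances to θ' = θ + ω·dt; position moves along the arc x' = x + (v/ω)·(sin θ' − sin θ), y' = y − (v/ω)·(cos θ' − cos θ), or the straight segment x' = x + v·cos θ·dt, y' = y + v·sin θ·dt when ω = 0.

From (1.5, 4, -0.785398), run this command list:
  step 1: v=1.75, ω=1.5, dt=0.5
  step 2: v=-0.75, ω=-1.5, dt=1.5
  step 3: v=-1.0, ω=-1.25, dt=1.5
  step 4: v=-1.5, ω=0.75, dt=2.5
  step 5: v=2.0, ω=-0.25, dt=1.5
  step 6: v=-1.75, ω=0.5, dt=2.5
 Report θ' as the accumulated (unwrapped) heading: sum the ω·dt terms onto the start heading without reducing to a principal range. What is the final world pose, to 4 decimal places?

step 1: θ'=-0.0354 (R=1.1667) → pose (2.2837, 3.6590, -0.0354)
step 2: θ'=-2.2854 (R=0.5000) → pose (1.9237, 4.4864, -2.2854)
step 3: θ'=-4.1604 (R=0.8000) → pose (3.2092, 4.3816, -4.1604)
step 4: θ'=-2.2854 (R=-2.0000) → pose (6.4228, 4.1198, -2.2854)
step 5: θ'=-2.6604 (R=-8.0000) → pose (4.0827, 2.2707, -2.6604)
step 6: θ'=-1.4104 (R=-3.5000) → pose (5.9178, 5.9323, -1.4104)

(5.9178, 5.9323, -1.4104)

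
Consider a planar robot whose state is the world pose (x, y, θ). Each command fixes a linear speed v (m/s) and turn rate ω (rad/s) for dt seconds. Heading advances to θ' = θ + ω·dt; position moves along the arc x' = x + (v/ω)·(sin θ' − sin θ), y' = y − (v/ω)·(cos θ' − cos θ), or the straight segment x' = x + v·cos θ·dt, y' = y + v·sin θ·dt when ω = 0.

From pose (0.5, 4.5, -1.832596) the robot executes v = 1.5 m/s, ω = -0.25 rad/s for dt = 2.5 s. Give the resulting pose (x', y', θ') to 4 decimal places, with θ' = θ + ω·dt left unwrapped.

(-1.5042, 1.4026, -2.4576)

θ' = -1.8326 + -0.25·2.5 = -2.4576
R = v/ω = 1.5/-0.25 = -6.0000
x' = 0.5 + -6.0000·(sin -2.4576 − sin -1.8326) = -1.5042
y' = 4.5 − -6.0000·(cos -2.4576 − cos -1.8326) = 1.4026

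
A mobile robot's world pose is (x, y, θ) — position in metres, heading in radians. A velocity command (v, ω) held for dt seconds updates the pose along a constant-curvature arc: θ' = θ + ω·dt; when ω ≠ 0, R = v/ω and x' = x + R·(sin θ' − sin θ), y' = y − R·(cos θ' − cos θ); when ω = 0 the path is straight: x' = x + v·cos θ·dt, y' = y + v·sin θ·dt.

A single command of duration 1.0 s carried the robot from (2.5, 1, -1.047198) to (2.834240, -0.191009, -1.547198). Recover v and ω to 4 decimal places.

Δθ = -1.547198 − -1.047198 = -0.500000
ω = Δθ/dt = -0.500000/1.0 = -0.5000
R = −Δy/(cos θ' − cos θ) = -2.5000
v = R·ω = -2.5000·-0.5000 = 1.2500

v = 1.2500, ω = -0.5000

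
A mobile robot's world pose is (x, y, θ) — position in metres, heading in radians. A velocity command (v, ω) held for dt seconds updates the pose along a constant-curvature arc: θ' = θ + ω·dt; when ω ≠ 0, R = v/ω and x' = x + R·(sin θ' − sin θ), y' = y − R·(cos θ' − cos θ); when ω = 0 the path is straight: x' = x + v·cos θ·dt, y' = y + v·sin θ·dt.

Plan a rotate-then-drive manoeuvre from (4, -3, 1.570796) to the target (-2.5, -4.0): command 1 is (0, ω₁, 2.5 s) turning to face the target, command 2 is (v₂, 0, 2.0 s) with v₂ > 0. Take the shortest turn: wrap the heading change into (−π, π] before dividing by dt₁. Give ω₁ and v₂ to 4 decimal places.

ω₁ = 0.6894, v₂ = 3.2882

heading to target = atan2(-4−-3, -2.5−4) = -2.9889
Δθ = wrap(-2.9889 − 1.5708) = 1.7234; ω₁ = Δθ/dt₁ = 0.6894
distance = √((-2.5−4)² + (-4−-3)²) = 6.5765; v₂ = distance/dt₂ = 3.2882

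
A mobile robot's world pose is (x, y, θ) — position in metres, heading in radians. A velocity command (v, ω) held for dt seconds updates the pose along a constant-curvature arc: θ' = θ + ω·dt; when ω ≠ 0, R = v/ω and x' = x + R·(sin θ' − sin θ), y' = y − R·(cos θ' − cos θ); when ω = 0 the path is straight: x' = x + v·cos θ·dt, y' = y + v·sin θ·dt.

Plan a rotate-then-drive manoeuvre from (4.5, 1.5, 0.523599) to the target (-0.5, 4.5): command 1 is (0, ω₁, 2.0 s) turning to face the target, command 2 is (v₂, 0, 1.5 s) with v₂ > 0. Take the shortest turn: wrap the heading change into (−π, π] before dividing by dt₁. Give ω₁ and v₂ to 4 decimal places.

heading to target = atan2(4.5−1.5, -0.5−4.5) = 2.6012
Δθ = wrap(2.6012 − 0.5236) = 2.0776; ω₁ = Δθ/dt₁ = 1.0388
distance = √((-0.5−4.5)² + (4.5−1.5)²) = 5.8310; v₂ = distance/dt₂ = 3.8873

ω₁ = 1.0388, v₂ = 3.8873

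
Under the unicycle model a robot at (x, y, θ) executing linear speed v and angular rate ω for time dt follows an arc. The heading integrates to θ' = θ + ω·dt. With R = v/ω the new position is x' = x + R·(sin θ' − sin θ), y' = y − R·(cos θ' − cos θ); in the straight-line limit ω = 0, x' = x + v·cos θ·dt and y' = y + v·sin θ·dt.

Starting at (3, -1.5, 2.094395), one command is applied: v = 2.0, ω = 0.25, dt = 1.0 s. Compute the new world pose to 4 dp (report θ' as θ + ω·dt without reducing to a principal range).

θ' = 2.0944 + 0.25·1.0 = 2.3444
R = v/ω = 2.0/0.25 = 8.0000
x' = 3 + 8.0000·(sin 2.3444 − sin 2.0944) = 1.7950
y' = -1.5 − 8.0000·(cos 2.3444 − cos 2.0944) = 0.0897

(1.7950, 0.0897, 2.3444)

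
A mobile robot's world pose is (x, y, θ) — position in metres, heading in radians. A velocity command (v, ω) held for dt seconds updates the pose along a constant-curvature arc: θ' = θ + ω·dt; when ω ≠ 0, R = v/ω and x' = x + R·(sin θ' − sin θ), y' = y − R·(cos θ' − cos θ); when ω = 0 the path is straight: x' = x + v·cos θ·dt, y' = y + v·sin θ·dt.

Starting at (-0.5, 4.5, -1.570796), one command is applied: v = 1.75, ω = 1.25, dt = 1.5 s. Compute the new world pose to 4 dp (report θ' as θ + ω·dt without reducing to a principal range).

(1.3193, 3.1643, 0.3042)

θ' = -1.5708 + 1.25·1.5 = 0.3042
R = v/ω = 1.75/1.25 = 1.4000
x' = -0.5 + 1.4000·(sin 0.3042 − sin -1.5708) = 1.3193
y' = 4.5 − 1.4000·(cos 0.3042 − cos -1.5708) = 3.1643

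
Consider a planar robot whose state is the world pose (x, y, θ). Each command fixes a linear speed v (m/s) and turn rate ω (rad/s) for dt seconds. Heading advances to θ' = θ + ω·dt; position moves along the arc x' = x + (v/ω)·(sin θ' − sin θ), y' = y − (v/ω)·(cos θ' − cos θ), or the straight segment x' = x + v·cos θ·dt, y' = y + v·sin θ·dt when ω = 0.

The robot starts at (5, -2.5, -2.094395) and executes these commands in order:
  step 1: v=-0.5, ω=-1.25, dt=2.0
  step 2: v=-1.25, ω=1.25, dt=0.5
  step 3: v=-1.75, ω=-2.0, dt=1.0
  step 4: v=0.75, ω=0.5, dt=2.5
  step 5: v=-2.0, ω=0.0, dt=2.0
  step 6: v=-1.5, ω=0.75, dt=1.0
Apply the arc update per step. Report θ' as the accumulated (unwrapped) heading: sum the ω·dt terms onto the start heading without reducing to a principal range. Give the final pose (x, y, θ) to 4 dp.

(7.1619, -8.5866, -3.9694)

step 1: θ'=-4.5944 (R=0.4000) → pose (5.7436, -2.6529, -4.5944)
step 2: θ'=-3.9694 (R=-1.0000) → pose (6.0002, -3.2117, -3.9694)
step 3: θ'=-5.9694 (R=0.8750) → pose (5.6259, -4.6359, -5.9694)
step 4: θ'=-4.7194 (R=1.5000) → pose (6.6629, -3.2196, -4.7194)
step 5: θ'=-4.7194 (straight) → pose (6.6349, -7.2196, -4.7194)
step 6: θ'=-3.9694 (R=-2.0000) → pose (7.1619, -8.5866, -3.9694)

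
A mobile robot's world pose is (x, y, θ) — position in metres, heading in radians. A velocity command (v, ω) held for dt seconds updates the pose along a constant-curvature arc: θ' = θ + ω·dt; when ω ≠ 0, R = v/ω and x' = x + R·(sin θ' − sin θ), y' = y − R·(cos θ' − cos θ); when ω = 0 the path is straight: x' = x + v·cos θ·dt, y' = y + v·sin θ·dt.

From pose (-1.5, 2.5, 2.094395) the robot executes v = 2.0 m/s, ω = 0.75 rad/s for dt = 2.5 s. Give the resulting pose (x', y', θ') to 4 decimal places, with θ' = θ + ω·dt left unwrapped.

(-5.7733, 2.9707, 3.9694)

θ' = 2.0944 + 0.75·2.5 = 3.9694
R = v/ω = 2.0/0.75 = 2.6667
x' = -1.5 + 2.6667·(sin 3.9694 − sin 2.0944) = -5.7733
y' = 2.5 − 2.6667·(cos 3.9694 − cos 2.0944) = 2.9707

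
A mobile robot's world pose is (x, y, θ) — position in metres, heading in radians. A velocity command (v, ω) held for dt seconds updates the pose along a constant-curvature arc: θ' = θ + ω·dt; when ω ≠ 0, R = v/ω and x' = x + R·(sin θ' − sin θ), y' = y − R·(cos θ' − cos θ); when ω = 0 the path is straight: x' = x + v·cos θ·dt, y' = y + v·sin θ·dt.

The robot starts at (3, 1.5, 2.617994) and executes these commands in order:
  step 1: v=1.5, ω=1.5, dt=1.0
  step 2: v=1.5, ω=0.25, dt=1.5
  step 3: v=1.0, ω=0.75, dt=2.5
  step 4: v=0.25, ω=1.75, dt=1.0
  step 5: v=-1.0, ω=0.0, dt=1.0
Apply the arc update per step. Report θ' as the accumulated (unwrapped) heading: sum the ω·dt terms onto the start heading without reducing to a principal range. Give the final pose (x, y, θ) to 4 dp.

step 1: θ'=4.1180 (R=1.0000) → pose (1.6715, 1.1940, 4.1180)
step 2: θ'=4.4930 (R=6.0000) → pose (0.7863, -0.8602, 4.4930)
step 3: θ'=6.3680 (R=1.3333) → pose (2.2006, -2.4790, 6.3680)
step 4: θ'=8.1180 (R=0.1429) → pose (2.3264, -2.2993, 8.1180)
step 5: θ'=8.1180 (straight) → pose (2.5873, -3.2647, 8.1180)

(2.5873, -3.2647, 8.1180)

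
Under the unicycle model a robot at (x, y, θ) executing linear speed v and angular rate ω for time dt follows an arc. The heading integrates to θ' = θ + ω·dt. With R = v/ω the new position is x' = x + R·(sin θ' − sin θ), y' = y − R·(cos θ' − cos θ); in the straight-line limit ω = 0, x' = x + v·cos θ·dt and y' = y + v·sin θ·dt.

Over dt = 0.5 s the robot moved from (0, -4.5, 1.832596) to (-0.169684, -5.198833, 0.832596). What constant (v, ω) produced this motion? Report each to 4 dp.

Δθ = 0.832596 − 1.832596 = -1.000000
ω = Δθ/dt = -1.000000/0.5 = -2.0000
R = −Δy/(cos θ' − cos θ) = 0.7500
v = R·ω = 0.7500·-2.0000 = -1.5000

v = -1.5000, ω = -2.0000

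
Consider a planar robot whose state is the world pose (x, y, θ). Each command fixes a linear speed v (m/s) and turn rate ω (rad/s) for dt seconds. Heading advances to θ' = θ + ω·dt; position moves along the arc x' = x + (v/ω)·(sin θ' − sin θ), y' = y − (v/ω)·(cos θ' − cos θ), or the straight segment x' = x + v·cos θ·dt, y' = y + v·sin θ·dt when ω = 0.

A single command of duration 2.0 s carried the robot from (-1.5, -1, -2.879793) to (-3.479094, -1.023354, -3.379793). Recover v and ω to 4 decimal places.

v = 1.0000, ω = -0.2500

Δθ = -3.379793 − -2.879793 = -0.500000
ω = Δθ/dt = -0.500000/2.0 = -0.2500
R = Δx/(sin θ' − sin θ) = -4.0000
v = R·ω = -4.0000·-0.2500 = 1.0000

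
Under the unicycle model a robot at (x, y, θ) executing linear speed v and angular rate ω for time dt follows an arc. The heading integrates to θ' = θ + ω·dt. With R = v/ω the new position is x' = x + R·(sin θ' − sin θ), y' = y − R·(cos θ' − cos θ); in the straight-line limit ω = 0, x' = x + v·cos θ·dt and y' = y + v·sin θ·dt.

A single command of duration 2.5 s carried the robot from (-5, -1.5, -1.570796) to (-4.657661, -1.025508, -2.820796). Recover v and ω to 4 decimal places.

Δθ = -2.820796 − -1.570796 = -1.250000
ω = Δθ/dt = -1.250000/2.5 = -0.5000
R = −Δy/(cos θ' − cos θ) = 0.5000
v = R·ω = 0.5000·-0.5000 = -0.2500

v = -0.2500, ω = -0.5000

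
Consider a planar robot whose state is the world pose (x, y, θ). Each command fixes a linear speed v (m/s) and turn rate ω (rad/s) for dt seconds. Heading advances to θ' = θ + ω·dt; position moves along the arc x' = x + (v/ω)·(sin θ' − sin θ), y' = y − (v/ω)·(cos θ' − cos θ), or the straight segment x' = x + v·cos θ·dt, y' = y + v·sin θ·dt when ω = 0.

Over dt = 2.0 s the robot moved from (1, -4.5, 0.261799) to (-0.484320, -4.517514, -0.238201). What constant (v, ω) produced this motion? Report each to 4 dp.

Δθ = -0.238201 − 0.261799 = -0.500000
ω = Δθ/dt = -0.500000/2.0 = -0.2500
R = Δx/(sin θ' − sin θ) = 3.0000
v = R·ω = 3.0000·-0.2500 = -0.7500

v = -0.7500, ω = -0.2500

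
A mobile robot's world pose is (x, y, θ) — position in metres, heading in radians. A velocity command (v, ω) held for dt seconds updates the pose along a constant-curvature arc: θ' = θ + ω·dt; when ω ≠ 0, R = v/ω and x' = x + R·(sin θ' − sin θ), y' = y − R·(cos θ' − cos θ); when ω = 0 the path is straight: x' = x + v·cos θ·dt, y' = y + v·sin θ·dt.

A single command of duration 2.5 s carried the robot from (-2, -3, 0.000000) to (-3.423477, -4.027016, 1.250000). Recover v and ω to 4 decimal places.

v = -0.7500, ω = 0.5000

Δθ = 1.250000 − 0.000000 = 1.250000
ω = Δθ/dt = 1.250000/2.5 = 0.5000
R = Δx/(sin θ' − sin θ) = -1.5000
v = R·ω = -1.5000·0.5000 = -0.7500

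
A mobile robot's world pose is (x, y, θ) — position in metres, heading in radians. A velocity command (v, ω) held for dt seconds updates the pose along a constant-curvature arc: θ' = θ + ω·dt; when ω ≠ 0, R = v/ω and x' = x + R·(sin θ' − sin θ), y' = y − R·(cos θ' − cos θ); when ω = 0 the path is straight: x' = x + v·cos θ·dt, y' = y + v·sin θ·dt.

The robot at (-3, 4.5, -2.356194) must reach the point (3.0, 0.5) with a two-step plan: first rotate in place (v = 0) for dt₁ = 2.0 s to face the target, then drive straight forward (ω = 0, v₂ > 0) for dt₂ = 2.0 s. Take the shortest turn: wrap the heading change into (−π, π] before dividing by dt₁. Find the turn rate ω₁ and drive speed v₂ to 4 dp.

heading to target = atan2(0.5−4.5, 3−-3) = -0.5880
Δθ = wrap(-0.5880 − -2.3562) = 1.7682; ω₁ = Δθ/dt₁ = 0.8841
distance = √((3−-3)² + (0.5−4.5)²) = 7.2111; v₂ = distance/dt₂ = 3.6056

ω₁ = 0.8841, v₂ = 3.6056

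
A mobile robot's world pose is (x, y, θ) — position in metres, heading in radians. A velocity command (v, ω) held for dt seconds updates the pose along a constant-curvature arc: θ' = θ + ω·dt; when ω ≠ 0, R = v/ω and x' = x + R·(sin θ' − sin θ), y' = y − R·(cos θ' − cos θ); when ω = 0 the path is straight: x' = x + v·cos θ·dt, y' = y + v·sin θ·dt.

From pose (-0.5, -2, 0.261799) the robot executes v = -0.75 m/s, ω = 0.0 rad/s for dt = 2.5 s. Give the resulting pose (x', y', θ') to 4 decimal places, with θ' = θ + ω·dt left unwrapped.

θ' = 0.2618 + 0.0·2.5 = 0.2618
ω = 0 → straight: x' = -0.5 + -0.75·cos(0.2618)·2.5 = -2.3111
y' = -2 + -0.75·sin(0.2618)·2.5 = -2.4853

(-2.3111, -2.4853, 0.2618)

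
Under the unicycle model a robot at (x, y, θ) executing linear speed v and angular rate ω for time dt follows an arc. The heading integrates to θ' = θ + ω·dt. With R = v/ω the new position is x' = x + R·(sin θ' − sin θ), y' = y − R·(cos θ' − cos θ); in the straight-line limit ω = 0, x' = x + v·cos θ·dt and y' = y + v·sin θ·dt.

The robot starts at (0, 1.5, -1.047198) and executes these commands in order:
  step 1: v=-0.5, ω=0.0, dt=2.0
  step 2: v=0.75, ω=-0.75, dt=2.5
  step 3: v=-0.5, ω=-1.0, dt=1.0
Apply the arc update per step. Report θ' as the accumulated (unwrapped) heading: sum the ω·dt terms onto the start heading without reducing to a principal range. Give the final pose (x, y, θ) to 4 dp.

(-0.6877, 0.7572, -3.9222)

step 1: θ'=-1.0472 (straight) → pose (-0.5000, 2.3660, -1.0472)
step 2: θ'=-2.9222 (R=-1.0000) → pose (-1.1484, 0.8900, -2.9222)
step 3: θ'=-3.9222 (R=0.5000) → pose (-0.6877, 0.7572, -3.9222)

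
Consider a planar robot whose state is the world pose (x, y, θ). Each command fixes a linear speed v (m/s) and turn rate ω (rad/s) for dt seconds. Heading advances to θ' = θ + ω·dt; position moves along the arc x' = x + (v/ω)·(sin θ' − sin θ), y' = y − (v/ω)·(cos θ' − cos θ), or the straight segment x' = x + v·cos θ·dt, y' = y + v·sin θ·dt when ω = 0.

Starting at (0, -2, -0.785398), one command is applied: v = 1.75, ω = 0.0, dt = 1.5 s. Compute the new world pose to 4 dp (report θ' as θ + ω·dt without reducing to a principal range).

(1.8562, -3.8562, -0.7854)

θ' = -0.7854 + 0.0·1.5 = -0.7854
ω = 0 → straight: x' = 0 + 1.75·cos(-0.7854)·1.5 = 1.8562
y' = -2 + 1.75·sin(-0.7854)·1.5 = -3.8562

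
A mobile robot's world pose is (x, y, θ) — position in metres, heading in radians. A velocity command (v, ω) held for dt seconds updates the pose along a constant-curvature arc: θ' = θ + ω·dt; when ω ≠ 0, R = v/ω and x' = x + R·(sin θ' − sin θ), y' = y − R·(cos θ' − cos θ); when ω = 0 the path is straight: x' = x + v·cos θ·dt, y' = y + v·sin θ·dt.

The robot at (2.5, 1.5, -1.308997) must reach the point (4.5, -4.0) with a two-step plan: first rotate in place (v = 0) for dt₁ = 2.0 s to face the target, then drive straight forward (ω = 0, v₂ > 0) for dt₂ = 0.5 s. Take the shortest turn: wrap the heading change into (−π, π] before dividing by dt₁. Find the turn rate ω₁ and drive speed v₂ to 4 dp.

heading to target = atan2(-4−1.5, 4.5−2.5) = -1.2220
Δθ = wrap(-1.2220 − -1.3090) = 0.0870; ω₁ = Δθ/dt₁ = 0.0435
distance = √((4.5−2.5)² + (-4−1.5)²) = 5.8523; v₂ = distance/dt₂ = 11.7047

ω₁ = 0.0435, v₂ = 11.7047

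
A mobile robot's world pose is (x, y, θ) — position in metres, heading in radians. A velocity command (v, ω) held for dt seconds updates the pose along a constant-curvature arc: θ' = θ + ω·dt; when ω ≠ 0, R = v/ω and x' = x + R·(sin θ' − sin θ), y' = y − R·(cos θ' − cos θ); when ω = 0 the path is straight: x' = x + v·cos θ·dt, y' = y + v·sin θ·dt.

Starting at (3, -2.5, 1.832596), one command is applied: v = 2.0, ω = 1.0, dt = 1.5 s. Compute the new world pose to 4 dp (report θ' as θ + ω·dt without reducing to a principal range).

θ' = 1.8326 + 1.0·1.5 = 3.3326
R = v/ω = 2.0/1.0 = 2.0000
x' = 3 + 2.0000·(sin 3.3326 − sin 1.8326) = 0.6885
y' = -2.5 − 2.0000·(cos 3.3326 − cos 1.8326) = -1.0540

(0.6885, -1.0540, 3.3326)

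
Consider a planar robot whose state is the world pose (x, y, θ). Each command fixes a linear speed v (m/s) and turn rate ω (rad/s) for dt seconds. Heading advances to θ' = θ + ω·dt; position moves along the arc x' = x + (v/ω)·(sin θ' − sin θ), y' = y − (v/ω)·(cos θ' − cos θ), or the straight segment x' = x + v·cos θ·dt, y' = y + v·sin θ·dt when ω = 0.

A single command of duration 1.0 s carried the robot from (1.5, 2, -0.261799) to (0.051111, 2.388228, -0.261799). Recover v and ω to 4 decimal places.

Δθ = -0.261799 − -0.261799 = 0.000000
ω = Δθ/dt = 0.000000/1.0 = 0.0000
ω = 0 → v = (Δx·cos θ + Δy·sin θ)/dt = -1.5000

v = -1.5000, ω = 0.0000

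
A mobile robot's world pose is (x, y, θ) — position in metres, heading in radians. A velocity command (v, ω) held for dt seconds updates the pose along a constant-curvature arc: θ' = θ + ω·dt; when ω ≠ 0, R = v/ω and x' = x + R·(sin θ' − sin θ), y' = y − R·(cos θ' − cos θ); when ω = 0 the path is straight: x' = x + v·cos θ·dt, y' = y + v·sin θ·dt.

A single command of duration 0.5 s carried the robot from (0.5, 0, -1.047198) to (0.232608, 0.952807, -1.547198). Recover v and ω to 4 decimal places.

v = -2.0000, ω = -1.0000

Δθ = -1.547198 − -1.047198 = -0.500000
ω = Δθ/dt = -0.500000/0.5 = -1.0000
R = −Δy/(cos θ' − cos θ) = 2.0000
v = R·ω = 2.0000·-1.0000 = -2.0000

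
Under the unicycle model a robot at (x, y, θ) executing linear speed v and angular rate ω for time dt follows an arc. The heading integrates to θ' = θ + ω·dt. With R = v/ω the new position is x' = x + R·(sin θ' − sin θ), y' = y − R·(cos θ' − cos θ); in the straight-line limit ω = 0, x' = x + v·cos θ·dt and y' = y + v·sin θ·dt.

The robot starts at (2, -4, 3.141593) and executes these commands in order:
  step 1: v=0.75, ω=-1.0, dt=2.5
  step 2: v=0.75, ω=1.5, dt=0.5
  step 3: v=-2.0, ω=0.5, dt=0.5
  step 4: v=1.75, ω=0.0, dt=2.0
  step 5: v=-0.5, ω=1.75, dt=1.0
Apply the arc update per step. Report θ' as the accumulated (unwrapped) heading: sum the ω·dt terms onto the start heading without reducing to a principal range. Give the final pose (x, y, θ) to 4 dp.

(1.7980, -0.0990, 3.3916)

step 1: θ'=0.6416 (R=-0.7500) → pose (1.5511, -2.6491, 0.6416)
step 2: θ'=1.3916 (R=0.5000) → pose (1.7439, -2.3377, 1.3916)
step 3: θ'=1.6416 (R=-4.0000) → pose (1.6899, -3.3336, 1.6416)
step 4: θ'=1.6416 (straight) → pose (1.4423, 0.1576, 1.6416)
step 5: θ'=3.3916 (R=-0.2857) → pose (1.7980, -0.0990, 3.3916)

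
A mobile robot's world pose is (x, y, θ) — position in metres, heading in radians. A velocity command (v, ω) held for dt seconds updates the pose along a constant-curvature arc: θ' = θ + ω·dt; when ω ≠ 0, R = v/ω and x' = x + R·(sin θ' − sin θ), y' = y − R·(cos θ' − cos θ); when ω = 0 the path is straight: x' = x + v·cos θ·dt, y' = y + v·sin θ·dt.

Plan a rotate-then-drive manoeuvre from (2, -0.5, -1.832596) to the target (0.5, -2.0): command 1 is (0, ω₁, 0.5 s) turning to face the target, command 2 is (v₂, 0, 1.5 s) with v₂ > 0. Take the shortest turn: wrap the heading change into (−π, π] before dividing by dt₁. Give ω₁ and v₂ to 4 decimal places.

heading to target = atan2(-2−-0.5, 0.5−2) = -2.3562
Δθ = wrap(-2.3562 − -1.8326) = -0.5236; ω₁ = Δθ/dt₁ = -1.0472
distance = √((0.5−2)² + (-2−-0.5)²) = 2.1213; v₂ = distance/dt₂ = 1.4142

ω₁ = -1.0472, v₂ = 1.4142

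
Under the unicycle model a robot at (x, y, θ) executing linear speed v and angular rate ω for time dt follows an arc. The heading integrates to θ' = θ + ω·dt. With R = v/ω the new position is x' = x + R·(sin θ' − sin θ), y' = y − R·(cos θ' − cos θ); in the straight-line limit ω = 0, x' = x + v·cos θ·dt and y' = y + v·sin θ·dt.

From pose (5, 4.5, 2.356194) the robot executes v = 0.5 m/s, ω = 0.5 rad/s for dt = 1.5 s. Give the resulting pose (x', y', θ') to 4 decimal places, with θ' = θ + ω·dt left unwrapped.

θ' = 2.3562 + 0.5·1.5 = 3.1062
R = v/ω = 0.5/0.5 = 1.0000
x' = 5 + 1.0000·(sin 3.1062 − sin 2.3562) = 4.3283
y' = 4.5 − 1.0000·(cos 3.1062 − cos 2.3562) = 4.7923

(4.3283, 4.7923, 3.1062)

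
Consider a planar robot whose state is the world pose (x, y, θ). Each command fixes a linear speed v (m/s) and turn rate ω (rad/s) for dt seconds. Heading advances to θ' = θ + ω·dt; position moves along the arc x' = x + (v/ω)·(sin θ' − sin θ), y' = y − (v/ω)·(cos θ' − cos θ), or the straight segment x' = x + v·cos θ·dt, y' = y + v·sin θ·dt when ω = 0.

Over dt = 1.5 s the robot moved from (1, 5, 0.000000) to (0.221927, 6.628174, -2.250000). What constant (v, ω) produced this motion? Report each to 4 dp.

Δθ = -2.250000 − 0.000000 = -2.250000
ω = Δθ/dt = -2.250000/1.5 = -1.5000
R = −Δy/(cos θ' − cos θ) = 1.0000
v = R·ω = 1.0000·-1.5000 = -1.5000

v = -1.5000, ω = -1.5000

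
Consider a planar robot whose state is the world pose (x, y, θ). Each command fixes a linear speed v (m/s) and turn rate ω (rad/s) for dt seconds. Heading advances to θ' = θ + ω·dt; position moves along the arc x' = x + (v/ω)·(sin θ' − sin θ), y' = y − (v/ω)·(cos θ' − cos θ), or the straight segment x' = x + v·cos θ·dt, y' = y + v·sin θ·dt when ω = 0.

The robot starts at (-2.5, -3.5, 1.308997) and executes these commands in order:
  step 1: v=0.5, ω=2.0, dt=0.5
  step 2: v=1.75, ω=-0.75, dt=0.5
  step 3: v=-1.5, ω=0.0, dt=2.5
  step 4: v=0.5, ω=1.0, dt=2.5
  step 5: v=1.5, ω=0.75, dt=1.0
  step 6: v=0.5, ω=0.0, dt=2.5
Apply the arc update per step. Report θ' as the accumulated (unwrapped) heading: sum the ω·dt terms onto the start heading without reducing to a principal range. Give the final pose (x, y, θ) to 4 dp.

(-1.9184, -8.6432, 5.1840)

step 1: θ'=2.3090 (R=0.2500) → pose (-2.5566, -3.2671, 2.3090)
step 2: θ'=1.9340 (R=-2.3333) → pose (-3.0118, -2.5258, 1.9340)
step 3: θ'=1.9340 (straight) → pose (-1.6795, -6.0311, 1.9340)
step 4: θ'=4.4340 (R=0.5000) → pose (-2.6276, -6.0714, 4.4340)
step 5: θ'=5.1840 (R=2.0000) → pose (-2.4863, -7.5296, 5.1840)
step 6: θ'=5.1840 (straight) → pose (-1.9184, -8.6432, 5.1840)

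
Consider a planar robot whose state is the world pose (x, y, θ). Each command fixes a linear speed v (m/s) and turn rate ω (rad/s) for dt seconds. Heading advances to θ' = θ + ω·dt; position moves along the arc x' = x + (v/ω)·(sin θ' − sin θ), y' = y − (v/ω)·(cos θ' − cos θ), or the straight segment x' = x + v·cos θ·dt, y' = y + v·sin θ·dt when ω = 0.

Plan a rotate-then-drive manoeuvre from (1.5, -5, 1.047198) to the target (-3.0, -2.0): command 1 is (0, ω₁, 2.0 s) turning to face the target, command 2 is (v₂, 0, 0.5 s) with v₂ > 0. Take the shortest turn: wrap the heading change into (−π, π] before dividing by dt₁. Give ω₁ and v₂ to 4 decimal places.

heading to target = atan2(-2−-5, -3−1.5) = 2.5536
Δθ = wrap(2.5536 − 1.0472) = 1.5064; ω₁ = Δθ/dt₁ = 0.7532
distance = √((-3−1.5)² + (-2−-5)²) = 5.4083; v₂ = distance/dt₂ = 10.8167

ω₁ = 0.7532, v₂ = 10.8167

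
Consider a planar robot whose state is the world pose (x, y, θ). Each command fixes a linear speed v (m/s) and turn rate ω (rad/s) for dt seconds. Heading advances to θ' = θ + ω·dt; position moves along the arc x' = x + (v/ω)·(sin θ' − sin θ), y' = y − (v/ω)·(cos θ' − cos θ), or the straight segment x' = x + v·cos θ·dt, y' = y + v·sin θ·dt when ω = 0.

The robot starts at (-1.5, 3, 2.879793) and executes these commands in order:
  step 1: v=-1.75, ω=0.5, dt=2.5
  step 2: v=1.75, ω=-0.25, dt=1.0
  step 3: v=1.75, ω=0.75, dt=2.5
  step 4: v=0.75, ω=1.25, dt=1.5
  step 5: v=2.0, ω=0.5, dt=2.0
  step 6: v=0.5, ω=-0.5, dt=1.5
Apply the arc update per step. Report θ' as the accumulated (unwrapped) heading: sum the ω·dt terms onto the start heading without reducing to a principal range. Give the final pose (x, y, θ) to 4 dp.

(1.1450, 4.1373, 7.8798)

step 1: θ'=4.1298 (R=-3.5000) → pose (2.3285, 4.4551, 4.1298)
step 2: θ'=3.8798 (R=-7.0000) → pose (1.1939, 3.1287, 3.8798)
step 3: θ'=5.7548 (R=2.3333) → pose (1.5878, -0.6124, 5.7548)
step 4: θ'=7.6298 (R=0.6000) → pose (2.4753, -0.2276, 7.6298)
step 5: θ'=8.6298 (R=4.0000) → pose (1.4308, 3.4628, 8.6298)
step 6: θ'=7.8798 (R=-1.0000) → pose (1.1450, 4.1373, 7.8798)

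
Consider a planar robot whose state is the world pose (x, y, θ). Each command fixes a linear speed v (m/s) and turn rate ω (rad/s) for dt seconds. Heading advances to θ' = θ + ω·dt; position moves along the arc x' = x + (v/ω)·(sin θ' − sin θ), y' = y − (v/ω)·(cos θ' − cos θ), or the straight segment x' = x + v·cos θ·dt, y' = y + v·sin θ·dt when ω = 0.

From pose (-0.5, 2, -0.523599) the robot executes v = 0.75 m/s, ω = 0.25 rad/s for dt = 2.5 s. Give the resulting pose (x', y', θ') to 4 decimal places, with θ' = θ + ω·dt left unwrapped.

θ' = -0.5236 + 0.25·2.5 = 0.1014
R = v/ω = 0.75/0.25 = 3.0000
x' = -0.5 + 3.0000·(sin 0.1014 − sin -0.5236) = 1.3037
y' = 2 − 3.0000·(cos 0.1014 − cos -0.5236) = 1.6135

(1.3037, 1.6135, 0.1014)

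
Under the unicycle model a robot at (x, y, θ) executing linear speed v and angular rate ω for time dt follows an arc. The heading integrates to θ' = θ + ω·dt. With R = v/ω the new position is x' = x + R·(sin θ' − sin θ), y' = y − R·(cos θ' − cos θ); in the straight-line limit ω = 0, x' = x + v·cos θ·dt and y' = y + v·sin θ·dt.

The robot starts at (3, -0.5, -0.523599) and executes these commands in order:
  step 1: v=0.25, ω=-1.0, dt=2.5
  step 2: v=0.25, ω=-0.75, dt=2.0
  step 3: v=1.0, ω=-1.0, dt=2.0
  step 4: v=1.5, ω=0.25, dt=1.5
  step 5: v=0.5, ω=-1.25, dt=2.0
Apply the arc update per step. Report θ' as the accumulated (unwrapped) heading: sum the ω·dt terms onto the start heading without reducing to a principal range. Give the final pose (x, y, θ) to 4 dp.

(6.3257, -0.3375, -8.6486)

step 1: θ'=-3.0236 (R=-0.2500) → pose (2.9044, -0.9648, -3.0236)
step 2: θ'=-4.5236 (R=-0.3333) → pose (2.5378, -0.6963, -4.5236)
step 3: θ'=-6.5236 (R=-1.0000) → pose (3.7581, 0.4626, -6.5236)
step 4: θ'=-6.1486 (R=6.0000) → pose (5.9918, 0.3443, -6.1486)
step 5: θ'=-8.6486 (R=-0.4000) → pose (6.3257, -0.3375, -8.6486)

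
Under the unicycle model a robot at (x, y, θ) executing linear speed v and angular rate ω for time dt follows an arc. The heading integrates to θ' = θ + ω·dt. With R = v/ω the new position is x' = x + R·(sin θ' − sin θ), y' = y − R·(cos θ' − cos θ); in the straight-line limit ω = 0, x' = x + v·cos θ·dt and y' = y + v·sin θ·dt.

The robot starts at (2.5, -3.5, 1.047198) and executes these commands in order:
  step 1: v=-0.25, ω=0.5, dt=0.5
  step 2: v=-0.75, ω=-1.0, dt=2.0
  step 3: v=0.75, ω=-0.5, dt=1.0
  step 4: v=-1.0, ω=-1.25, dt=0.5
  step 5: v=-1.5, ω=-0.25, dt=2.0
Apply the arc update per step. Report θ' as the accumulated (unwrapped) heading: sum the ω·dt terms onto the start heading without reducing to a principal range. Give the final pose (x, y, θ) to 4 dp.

(3.0891, -1.5029, -2.3278)

step 1: θ'=1.2972 (R=-0.5000) → pose (2.4516, -3.6149, 1.2972)
step 2: θ'=-0.7028 (R=0.7500) → pose (1.2447, -3.9845, -0.7028)
step 3: θ'=-1.2028 (R=-1.5000) → pose (1.6748, -4.5895, -1.2028)
step 4: θ'=-1.8278 (R=0.8000) → pose (1.6475, -4.0983, -1.8278)
step 5: θ'=-2.3278 (R=6.0000) → pose (3.0891, -1.5029, -2.3278)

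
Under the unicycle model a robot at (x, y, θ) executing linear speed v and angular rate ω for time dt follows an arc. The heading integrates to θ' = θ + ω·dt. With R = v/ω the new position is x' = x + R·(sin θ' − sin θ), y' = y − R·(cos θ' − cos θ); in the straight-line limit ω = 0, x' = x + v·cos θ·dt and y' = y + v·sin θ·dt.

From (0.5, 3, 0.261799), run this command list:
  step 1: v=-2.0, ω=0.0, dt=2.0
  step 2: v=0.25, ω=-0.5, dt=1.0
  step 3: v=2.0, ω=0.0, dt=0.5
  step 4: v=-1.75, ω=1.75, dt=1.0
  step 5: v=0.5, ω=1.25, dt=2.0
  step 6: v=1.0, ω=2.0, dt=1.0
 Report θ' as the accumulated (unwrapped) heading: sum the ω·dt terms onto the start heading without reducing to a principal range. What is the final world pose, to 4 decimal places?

(-3.8357, 0.2963, 6.0118)

step 1: θ'=0.2618 (straight) → pose (-3.3637, 1.9647, 0.2618)
step 2: θ'=-0.2382 (R=-0.5000) → pose (-3.1163, 1.9676, -0.2382)
step 3: θ'=-0.2382 (straight) → pose (-2.1446, 1.7317, -0.2382)
step 4: θ'=1.5118 (R=-1.0000) → pose (-3.3788, 0.8189, 1.5118)
step 5: θ'=4.0118 (R=0.4000) → pose (-4.0839, 1.1003, 4.0118)
step 6: θ'=6.0118 (R=0.5000) → pose (-3.8357, 0.2963, 6.0118)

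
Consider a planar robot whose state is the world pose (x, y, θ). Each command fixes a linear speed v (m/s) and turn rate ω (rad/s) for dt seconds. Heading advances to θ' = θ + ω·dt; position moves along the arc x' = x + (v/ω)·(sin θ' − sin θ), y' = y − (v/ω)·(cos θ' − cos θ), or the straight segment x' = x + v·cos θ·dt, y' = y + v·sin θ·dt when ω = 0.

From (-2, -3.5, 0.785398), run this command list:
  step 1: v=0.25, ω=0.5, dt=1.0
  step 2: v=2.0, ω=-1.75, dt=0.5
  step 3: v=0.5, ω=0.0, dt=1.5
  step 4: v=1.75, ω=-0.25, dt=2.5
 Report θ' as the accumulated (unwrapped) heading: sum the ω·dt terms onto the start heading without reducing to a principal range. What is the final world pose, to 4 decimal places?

step 1: θ'=1.2854 (R=0.5000) → pose (-1.8738, -3.2872, 1.2854)
step 2: θ'=0.4104 (R=-1.1429) → pose (-1.2331, -2.5610, 0.4104)
step 3: θ'=0.4104 (straight) → pose (-0.5454, -2.2618, 0.4104)
step 4: θ'=-0.2146 (R=-7.0000) → pose (3.7381, -1.8411, -0.2146)

(3.7381, -1.8411, -0.2146)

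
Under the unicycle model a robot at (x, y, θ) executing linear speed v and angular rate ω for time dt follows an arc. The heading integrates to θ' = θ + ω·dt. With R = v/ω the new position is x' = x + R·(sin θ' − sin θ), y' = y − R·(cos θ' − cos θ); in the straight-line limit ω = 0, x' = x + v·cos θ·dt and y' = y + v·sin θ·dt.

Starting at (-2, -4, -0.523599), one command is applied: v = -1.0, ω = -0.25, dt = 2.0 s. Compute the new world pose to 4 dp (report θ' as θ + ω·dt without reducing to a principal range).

θ' = -0.5236 + -0.25·2.0 = -1.0236
R = v/ω = -1.0/-0.25 = 4.0000
x' = -2 + 4.0000·(sin -1.0236 − sin -0.5236) = -3.4159
y' = -4 − 4.0000·(cos -1.0236 − cos -0.5236) = -2.6171

(-3.4159, -2.6171, -1.0236)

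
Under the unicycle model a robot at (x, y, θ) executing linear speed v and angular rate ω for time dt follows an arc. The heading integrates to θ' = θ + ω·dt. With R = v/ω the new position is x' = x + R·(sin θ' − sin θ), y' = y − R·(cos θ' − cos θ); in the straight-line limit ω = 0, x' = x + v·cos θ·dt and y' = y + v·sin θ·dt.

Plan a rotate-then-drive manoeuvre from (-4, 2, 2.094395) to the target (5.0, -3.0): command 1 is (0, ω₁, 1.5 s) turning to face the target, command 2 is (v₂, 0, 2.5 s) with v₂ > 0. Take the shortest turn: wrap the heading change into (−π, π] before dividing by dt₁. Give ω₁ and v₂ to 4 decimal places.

ω₁ = -1.7343, v₂ = 4.1183

heading to target = atan2(-3−2, 5−-4) = -0.5071
Δθ = wrap(-0.5071 − 2.0944) = -2.6015; ω₁ = Δθ/dt₁ = -1.7343
distance = √((5−-4)² + (-3−2)²) = 10.2956; v₂ = distance/dt₂ = 4.1183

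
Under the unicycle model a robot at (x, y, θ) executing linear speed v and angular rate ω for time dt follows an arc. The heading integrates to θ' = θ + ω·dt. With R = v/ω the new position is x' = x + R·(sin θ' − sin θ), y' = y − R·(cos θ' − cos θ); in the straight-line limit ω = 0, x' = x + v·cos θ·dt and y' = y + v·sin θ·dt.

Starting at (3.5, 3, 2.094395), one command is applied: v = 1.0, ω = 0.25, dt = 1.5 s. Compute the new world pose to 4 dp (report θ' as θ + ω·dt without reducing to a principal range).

(2.5267, 4.1298, 2.4694)

θ' = 2.0944 + 0.25·1.5 = 2.4694
R = v/ω = 1.0/0.25 = 4.0000
x' = 3.5 + 4.0000·(sin 2.4694 − sin 2.0944) = 2.5267
y' = 3 − 4.0000·(cos 2.4694 − cos 2.0944) = 4.1298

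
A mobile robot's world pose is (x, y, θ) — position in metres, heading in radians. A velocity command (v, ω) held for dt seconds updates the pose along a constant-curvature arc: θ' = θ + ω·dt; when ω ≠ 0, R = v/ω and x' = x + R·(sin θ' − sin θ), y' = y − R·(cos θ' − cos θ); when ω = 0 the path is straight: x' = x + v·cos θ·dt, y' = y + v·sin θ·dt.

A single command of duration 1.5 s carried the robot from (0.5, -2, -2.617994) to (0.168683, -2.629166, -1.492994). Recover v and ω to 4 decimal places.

Δθ = -1.492994 − -2.617994 = 1.125000
ω = Δθ/dt = 1.125000/1.5 = 0.7500
R = −Δy/(cos θ' − cos θ) = 0.6667
v = R·ω = 0.6667·0.7500 = 0.5000

v = 0.5000, ω = 0.7500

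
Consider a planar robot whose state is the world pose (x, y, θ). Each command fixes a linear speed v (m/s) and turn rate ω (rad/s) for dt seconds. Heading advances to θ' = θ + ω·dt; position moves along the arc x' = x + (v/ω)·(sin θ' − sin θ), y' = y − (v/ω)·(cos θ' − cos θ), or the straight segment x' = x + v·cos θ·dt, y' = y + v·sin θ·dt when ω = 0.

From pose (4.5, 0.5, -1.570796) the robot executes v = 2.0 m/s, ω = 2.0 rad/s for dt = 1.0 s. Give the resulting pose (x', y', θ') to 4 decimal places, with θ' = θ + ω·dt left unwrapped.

θ' = -1.5708 + 2.0·1.0 = 0.4292
R = v/ω = 2.0/2.0 = 1.0000
x' = 4.5 + 1.0000·(sin 0.4292 − sin -1.5708) = 5.9161
y' = 0.5 − 1.0000·(cos 0.4292 − cos -1.5708) = -0.4093

(5.9161, -0.4093, 0.4292)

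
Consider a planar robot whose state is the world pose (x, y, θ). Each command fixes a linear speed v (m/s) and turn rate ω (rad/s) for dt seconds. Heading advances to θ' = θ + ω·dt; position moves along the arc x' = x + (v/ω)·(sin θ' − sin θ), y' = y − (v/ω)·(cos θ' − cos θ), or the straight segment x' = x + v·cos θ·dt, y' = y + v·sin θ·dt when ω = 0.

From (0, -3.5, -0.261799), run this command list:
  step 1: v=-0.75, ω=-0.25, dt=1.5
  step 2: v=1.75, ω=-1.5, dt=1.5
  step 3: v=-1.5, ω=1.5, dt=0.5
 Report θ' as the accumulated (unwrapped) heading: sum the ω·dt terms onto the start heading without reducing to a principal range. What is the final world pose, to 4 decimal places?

(-0.8151, -4.6498, -2.1368)

step 1: θ'=-0.6368 (R=3.0000) → pose (-1.0074, -3.0142, -0.6368)
step 2: θ'=-2.8868 (R=-1.1667) → pose (-1.4071, -5.0812, -2.8868)
step 3: θ'=-2.1368 (R=-1.0000) → pose (-0.8151, -4.6498, -2.1368)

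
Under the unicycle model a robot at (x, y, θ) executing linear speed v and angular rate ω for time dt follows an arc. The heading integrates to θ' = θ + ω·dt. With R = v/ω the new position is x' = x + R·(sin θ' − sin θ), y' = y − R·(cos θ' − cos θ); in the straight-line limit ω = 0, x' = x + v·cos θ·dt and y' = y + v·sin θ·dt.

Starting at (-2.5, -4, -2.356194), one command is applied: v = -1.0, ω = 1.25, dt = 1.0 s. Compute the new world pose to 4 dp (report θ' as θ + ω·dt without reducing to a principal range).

θ' = -2.3562 + 1.25·1.0 = -1.1062
R = v/ω = -1.0/1.25 = -0.8000
x' = -2.5 + -0.8000·(sin -1.1062 − sin -2.3562) = -2.3505
y' = -4 − -0.8000·(cos -1.1062 − cos -2.3562) = -3.0759

(-2.3505, -3.0759, -1.1062)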